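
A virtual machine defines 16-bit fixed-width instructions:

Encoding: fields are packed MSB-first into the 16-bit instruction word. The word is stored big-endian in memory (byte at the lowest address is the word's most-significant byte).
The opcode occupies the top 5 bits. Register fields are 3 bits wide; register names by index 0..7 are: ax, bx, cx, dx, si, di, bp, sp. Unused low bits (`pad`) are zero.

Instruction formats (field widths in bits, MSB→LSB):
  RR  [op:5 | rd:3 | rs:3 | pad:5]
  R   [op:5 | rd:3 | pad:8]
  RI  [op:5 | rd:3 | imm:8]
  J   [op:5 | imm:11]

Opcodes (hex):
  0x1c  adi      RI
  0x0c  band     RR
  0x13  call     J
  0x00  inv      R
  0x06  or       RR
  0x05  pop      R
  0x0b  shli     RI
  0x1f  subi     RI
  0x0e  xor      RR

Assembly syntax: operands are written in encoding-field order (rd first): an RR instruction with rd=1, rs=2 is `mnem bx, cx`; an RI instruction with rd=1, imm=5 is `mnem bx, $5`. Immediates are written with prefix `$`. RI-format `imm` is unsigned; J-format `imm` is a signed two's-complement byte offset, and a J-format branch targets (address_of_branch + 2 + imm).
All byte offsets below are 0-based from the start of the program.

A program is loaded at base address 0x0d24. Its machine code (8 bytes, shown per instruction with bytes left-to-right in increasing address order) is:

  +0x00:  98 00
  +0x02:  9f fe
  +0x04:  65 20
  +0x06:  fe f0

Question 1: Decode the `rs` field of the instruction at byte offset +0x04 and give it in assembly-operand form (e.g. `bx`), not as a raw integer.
+0x04: 65 20 ⇒ word 0x6520 (big)
  op=0x6520>>11=0xc ⇒ band (RR)
  [10:8] rd=5 = di
  [7:5] rs=1 = bx

bx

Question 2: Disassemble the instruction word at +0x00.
call $0

+0x00: 98 00 ⇒ word 0x9800 (big)
  top 5b → 0x13 → call [J]
  imm@[10:0]=0x0 ⇒ $0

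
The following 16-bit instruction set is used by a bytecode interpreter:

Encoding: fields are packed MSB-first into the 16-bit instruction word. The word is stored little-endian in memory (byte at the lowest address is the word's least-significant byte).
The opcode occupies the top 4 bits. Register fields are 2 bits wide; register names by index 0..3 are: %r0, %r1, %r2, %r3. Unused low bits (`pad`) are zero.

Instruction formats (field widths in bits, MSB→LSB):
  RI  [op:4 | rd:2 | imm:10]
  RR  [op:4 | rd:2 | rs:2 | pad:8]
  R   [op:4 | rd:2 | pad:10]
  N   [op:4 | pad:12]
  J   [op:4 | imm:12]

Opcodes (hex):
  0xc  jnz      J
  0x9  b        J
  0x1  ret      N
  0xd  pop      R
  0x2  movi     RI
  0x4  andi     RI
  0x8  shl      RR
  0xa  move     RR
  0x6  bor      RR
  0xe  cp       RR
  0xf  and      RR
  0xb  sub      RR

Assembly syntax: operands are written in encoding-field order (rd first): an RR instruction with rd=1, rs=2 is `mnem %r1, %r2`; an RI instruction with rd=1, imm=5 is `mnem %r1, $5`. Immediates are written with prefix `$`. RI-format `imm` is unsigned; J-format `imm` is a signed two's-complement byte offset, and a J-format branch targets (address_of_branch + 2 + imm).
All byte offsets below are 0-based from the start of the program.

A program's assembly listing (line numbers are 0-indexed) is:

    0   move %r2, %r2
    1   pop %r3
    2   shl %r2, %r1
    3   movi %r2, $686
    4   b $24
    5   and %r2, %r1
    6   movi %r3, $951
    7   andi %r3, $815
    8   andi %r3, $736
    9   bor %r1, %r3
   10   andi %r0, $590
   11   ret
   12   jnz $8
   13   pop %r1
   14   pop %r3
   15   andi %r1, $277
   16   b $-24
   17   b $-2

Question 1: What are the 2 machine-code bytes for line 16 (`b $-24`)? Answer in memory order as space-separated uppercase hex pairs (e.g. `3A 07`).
E8 9F

16. b fields op=0x9:4|imm=-24:12 → word 9fe8h → e8 9f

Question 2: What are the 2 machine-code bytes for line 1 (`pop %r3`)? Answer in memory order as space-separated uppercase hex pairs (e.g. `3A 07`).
00 DC

L1: pop op=0xd:4|rd=3:2|pad=0:10 ⇒ 0xdc00 ⇒ little 00 dc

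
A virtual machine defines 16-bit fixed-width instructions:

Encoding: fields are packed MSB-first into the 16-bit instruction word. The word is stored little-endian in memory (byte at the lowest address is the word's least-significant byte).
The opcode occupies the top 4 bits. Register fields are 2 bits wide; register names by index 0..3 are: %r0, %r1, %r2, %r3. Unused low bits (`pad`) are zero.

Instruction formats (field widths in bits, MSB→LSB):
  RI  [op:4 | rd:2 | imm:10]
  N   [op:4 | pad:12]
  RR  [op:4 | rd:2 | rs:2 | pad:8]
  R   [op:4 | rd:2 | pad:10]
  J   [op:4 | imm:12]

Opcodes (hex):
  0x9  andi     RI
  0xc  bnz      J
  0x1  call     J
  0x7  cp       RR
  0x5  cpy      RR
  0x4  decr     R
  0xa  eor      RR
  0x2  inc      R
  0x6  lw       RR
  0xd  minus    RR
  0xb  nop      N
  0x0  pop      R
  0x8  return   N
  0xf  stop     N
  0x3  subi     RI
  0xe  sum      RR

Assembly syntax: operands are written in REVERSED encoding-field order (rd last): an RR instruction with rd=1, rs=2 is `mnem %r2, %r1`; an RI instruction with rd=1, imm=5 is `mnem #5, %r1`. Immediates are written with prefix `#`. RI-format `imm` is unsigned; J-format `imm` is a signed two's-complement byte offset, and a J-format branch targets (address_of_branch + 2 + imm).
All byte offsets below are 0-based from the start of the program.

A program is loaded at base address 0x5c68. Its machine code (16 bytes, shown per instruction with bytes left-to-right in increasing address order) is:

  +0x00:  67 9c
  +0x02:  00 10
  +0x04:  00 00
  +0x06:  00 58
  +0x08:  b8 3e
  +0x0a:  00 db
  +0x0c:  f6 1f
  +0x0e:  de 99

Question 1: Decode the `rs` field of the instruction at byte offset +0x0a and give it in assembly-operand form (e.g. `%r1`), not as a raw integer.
%r3

+0x0a: 00 db ⇒ word 0xdb00 (little)
  op=0xdb00>>12=0xd ⇒ minus (RR)
  rd: (w>>10)&0x3=0x2 → %r2
  rs: (w>>8)&0x3=0x3 → %r3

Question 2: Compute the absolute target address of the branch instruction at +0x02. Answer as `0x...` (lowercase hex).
off 0x02: read 00 10 as little → 0x1000
  top 4b → 0x1 → call [J]
  imm@[11:0]=0x0 ⇒ #0
  target = base 0x5c68 + off 0x02 + 2 + imm 0 = 0x5c6c

0x5c6c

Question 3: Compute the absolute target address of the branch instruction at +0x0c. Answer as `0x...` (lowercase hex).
off 0x0c: read f6 1f as little → 0x1ff6
  op=0x1ff6>>12=0x1 ⇒ call (J)
  imm@[11:0]=0xff6 (s12→-10) ⇒ #-10
  target = base 0x5c68 + off 0x0c + 2 + imm -10 = 0x5c6c

0x5c6c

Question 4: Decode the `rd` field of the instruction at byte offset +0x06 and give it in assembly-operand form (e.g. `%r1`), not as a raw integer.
off 0x06: read 00 58 as little → 0x5800
  op=0x5800>>12=0x5 ⇒ cpy (RR)
  [11:10] rd=2 = %r2
  [9:8] rs=0 = %r0

%r2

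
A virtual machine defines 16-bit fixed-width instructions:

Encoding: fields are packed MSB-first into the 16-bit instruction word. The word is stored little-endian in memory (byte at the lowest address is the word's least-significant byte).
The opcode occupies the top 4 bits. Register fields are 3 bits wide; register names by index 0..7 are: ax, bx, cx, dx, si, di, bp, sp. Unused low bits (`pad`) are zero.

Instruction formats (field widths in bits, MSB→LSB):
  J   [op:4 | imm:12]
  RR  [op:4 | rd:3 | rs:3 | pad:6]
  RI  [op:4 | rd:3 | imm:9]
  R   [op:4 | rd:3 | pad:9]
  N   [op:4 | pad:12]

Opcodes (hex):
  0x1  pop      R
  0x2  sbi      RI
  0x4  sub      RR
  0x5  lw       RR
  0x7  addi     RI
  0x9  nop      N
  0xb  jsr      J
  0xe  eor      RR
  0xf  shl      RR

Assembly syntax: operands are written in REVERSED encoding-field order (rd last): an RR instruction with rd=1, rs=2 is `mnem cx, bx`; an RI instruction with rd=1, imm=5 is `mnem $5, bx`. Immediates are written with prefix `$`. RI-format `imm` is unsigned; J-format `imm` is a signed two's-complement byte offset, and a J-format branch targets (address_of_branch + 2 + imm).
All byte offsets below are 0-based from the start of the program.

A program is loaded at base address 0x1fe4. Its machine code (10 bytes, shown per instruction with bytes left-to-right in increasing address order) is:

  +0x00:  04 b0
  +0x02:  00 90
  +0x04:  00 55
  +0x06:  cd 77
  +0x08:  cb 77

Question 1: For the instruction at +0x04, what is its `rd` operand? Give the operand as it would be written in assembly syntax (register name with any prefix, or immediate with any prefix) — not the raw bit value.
+0x04: 00 55 ⇒ word 0x5500 (little)
  opcode bits[15:12]=0x5: lw/RR
  rd@[11:9]=0x2 ⇒ cx
  rs@[8:6]=0x4 ⇒ si

cx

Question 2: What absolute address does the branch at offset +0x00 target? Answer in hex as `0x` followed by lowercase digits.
0x1fea

[00] 04 b0 → 0xb004
  opcode bits[15:12]=0xb: jsr/J
  imm: (w>>0)&0xfff=0x4 → $4
  target = base 0x1fe4 + off 0x00 + 2 + imm 4 = 0x1fea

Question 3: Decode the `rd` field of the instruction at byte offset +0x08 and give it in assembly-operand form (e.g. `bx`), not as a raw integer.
off 0x08: read cb 77 as little → 0x77cb
  opcode bits[15:12]=0x7: addi/RI
  [11:9] rd=3 = dx
  [8:0] imm=459 = $459

dx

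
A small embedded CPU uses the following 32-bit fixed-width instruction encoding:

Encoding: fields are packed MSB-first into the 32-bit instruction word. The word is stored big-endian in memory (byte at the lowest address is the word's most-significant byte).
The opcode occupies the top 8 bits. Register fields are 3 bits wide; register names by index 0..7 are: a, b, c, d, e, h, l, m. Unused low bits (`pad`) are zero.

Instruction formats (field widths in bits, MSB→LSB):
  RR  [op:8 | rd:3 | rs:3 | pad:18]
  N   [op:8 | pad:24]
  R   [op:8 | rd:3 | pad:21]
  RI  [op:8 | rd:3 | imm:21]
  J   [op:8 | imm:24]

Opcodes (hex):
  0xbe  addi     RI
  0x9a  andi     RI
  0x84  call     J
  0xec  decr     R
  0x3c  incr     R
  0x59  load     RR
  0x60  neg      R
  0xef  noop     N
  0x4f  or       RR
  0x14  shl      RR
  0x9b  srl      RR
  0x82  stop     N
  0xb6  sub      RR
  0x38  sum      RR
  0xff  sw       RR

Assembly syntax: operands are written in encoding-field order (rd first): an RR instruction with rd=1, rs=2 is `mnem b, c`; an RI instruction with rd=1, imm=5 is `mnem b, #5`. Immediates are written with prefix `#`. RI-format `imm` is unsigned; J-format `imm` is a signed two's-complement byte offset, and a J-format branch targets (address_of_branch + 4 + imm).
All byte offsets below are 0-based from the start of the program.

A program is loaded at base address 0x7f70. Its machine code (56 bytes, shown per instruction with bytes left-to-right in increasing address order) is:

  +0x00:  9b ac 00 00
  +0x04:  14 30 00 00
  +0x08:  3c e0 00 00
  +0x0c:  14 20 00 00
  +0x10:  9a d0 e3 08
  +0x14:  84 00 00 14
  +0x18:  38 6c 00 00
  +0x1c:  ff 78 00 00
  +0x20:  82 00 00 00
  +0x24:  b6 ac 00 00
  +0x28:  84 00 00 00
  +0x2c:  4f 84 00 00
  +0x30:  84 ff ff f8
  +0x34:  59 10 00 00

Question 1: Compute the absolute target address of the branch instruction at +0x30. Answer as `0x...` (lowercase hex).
0x7f9c

@+30  big-endian(84 ff ff f8) = 0x84fffff8
  top 8b → 0x84 → call [J]
  imm: (w>>0)&0xffffff=0xfffff8 (s24→-8) → #-8
  target = base 0x7f70 + off 0x30 + 4 + imm -8 = 0x7f9c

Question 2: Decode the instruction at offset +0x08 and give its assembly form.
[08] 3c e0 00 00 → 0x3ce00000
  opcode bits[31:24]=0x3c: incr/R
  [23:21] rd=7 = m

incr m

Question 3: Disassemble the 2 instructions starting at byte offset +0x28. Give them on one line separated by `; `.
+0x28: 84 00 00 00 ⇒ word 0x84000000 (big)
  op=0x84000000>>24=0x84 ⇒ call (J)
  imm@[23:0]=0x0 ⇒ #0
+0x2c: 4f 84 00 00 ⇒ word 0x4f840000 (big)
  op=0x4f840000>>24=0x4f ⇒ or (RR)
  rd@[23:21]=0x4 ⇒ e
  rs@[20:18]=0x1 ⇒ b

call #0; or e, b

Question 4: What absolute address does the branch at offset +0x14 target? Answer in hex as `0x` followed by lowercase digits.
0x7f9c

off 0x14: read 84 00 00 14 as big → 0x84000014
  opcode bits[31:24]=0x84: call/J
  [23:0] imm=20 = #20
  target = base 0x7f70 + off 0x14 + 4 + imm 20 = 0x7f9c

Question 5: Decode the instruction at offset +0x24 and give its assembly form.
sub h, d

@+24  big-endian(b6 ac 00 00) = 0xb6ac0000
  op=0xb6ac0000>>24=0xb6 ⇒ sub (RR)
  [23:21] rd=5 = h
  [20:18] rs=3 = d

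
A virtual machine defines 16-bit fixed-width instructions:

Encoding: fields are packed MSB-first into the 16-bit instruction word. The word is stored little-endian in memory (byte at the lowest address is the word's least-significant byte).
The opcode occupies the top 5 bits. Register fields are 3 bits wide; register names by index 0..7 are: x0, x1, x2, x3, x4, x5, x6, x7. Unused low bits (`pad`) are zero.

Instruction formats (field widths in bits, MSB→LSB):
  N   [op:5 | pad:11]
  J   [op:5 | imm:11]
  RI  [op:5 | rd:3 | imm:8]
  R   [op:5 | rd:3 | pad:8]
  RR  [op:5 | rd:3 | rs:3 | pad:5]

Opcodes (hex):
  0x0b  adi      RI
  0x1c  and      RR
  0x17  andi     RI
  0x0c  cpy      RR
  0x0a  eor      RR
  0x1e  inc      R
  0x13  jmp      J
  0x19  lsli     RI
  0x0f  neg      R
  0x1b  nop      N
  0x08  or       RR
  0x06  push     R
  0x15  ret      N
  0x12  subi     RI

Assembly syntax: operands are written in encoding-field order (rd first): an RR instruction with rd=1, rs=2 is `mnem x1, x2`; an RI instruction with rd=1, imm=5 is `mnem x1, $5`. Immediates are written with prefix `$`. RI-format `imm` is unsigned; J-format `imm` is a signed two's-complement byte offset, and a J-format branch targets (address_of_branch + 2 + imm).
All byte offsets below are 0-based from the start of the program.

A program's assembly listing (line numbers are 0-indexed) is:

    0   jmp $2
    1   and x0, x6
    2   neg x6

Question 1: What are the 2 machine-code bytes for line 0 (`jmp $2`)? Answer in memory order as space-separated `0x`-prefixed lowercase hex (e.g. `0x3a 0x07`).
0. jmp fields op=0x13:5|imm=2:11 → word 9802h → 02 98

0x02 0x98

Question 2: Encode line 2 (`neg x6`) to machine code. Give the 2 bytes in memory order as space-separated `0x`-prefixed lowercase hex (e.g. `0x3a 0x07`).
0x00 0x7e

L2: neg op=0xf:5|rd=6:3|pad=0:8 ⇒ 0x7e00 ⇒ little 00 7e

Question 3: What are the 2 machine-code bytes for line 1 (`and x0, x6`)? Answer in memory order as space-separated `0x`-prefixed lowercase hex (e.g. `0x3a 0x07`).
0xc0 0xe0

L1: and op=0x1c:5|rd=0:3|rs=6:3|pad=0:5 ⇒ 0xe0c0 ⇒ little c0 e0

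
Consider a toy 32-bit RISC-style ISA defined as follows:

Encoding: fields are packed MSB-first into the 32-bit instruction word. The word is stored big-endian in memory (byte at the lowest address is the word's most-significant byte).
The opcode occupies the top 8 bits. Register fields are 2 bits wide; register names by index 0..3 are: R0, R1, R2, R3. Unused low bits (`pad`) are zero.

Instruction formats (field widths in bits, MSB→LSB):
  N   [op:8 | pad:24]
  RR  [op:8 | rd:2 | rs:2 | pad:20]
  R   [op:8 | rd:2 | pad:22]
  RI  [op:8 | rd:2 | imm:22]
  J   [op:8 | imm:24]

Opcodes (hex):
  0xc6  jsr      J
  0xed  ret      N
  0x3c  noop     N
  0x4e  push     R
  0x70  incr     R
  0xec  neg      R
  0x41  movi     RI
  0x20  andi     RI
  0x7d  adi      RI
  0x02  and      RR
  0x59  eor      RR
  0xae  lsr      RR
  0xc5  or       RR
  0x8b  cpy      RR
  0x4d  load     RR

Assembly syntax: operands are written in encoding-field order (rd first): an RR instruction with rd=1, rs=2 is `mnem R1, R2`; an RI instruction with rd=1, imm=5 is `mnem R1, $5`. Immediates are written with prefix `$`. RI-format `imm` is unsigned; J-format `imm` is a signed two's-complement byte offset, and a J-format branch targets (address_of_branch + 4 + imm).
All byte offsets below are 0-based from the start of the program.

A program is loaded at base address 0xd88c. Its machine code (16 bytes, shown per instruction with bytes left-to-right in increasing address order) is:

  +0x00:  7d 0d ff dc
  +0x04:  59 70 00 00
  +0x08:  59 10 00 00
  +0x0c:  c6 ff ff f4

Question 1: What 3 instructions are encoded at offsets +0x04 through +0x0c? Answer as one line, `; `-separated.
+0x04: 59 70 00 00 ⇒ word 0x59700000 (big)
  top 8b → 0x59 → eor [RR]
  rd: (w>>22)&0x3=0x1 → R1
  rs: (w>>20)&0x3=0x3 → R3
+0x08: 59 10 00 00 ⇒ word 0x59100000 (big)
  top 8b → 0x59 → eor [RR]
  rd: (w>>22)&0x3=0x0 → R0
  rs: (w>>20)&0x3=0x1 → R1
+0x0c: c6 ff ff f4 ⇒ word 0xc6fffff4 (big)
  top 8b → 0xc6 → jsr [J]
  imm: (w>>0)&0xffffff=0xfffff4 (s24→-12) → $-12

eor R1, R3; eor R0, R1; jsr $-12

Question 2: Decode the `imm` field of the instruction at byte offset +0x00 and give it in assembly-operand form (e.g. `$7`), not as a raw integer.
[00] 7d 0d ff dc → 0x7d0dffdc
  top 8b → 0x7d → adi [RI]
  rd: (w>>22)&0x3=0x0 → R0
  imm: (w>>0)&0x3fffff=0xdffdc → $917468

$917468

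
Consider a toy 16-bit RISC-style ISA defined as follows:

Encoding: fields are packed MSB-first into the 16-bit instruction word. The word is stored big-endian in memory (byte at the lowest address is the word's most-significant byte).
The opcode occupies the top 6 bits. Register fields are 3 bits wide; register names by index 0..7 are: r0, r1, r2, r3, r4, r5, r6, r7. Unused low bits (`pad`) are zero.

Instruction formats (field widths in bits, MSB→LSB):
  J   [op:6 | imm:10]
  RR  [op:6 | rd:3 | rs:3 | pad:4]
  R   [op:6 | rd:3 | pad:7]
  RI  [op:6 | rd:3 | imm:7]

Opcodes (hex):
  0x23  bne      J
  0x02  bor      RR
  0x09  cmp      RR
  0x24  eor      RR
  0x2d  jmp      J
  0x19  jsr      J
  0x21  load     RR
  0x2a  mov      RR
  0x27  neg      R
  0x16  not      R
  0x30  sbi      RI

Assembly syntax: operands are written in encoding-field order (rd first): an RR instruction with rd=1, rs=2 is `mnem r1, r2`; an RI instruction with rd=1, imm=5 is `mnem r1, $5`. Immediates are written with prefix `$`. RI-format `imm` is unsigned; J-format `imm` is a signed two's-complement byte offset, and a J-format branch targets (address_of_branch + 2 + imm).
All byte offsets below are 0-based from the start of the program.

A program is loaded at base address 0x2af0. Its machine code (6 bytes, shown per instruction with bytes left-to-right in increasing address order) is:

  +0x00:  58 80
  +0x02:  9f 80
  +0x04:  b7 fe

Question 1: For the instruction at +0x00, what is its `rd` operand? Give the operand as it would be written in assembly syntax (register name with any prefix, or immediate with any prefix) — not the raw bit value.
r1

+0x00: 58 80 ⇒ word 0x5880 (big)
  top 6b → 0x16 → not [R]
  rd: (w>>7)&0x7=0x1 → r1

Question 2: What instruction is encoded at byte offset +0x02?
neg r7

[02] 9f 80 → 0x9f80
  op=0x9f80>>10=0x27 ⇒ neg (R)
  rd@[9:7]=0x7 ⇒ r7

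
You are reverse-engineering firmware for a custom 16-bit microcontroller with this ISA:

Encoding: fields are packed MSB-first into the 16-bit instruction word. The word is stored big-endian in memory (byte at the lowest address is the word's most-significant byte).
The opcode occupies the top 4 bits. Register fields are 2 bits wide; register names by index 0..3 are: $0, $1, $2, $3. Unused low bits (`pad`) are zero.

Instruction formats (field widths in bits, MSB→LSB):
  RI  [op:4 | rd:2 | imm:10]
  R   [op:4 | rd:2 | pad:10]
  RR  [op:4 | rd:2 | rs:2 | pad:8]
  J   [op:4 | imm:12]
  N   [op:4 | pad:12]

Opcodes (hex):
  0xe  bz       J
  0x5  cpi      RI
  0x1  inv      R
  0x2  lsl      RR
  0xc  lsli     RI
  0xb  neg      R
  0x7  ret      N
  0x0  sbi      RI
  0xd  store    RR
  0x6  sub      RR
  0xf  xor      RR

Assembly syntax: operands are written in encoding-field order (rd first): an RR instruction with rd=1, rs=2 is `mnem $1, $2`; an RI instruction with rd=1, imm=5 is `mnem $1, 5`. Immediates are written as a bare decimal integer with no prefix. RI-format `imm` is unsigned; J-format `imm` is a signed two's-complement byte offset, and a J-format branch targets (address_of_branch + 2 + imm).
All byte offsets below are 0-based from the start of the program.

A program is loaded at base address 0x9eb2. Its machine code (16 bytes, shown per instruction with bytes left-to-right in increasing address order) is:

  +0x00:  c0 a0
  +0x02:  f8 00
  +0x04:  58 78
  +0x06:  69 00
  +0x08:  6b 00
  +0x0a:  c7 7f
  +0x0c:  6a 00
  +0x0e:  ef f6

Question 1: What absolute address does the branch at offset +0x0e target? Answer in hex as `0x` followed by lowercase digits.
@+0e  big-endian(ef f6) = 0xeff6
  op=0xeff6>>12=0xe ⇒ bz (J)
  [11:0] imm=4086 (s12→-10) = -10
  target = base 0x9eb2 + off 0x0e + 2 + imm -10 = 0x9eb8

0x9eb8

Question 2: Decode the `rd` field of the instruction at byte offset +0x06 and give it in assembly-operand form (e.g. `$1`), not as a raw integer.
$2

+0x06: 69 00 ⇒ word 0x6900 (big)
  top 4b → 0x6 → sub [RR]
  rd: (w>>10)&0x3=0x2 → $2
  rs: (w>>8)&0x3=0x1 → $1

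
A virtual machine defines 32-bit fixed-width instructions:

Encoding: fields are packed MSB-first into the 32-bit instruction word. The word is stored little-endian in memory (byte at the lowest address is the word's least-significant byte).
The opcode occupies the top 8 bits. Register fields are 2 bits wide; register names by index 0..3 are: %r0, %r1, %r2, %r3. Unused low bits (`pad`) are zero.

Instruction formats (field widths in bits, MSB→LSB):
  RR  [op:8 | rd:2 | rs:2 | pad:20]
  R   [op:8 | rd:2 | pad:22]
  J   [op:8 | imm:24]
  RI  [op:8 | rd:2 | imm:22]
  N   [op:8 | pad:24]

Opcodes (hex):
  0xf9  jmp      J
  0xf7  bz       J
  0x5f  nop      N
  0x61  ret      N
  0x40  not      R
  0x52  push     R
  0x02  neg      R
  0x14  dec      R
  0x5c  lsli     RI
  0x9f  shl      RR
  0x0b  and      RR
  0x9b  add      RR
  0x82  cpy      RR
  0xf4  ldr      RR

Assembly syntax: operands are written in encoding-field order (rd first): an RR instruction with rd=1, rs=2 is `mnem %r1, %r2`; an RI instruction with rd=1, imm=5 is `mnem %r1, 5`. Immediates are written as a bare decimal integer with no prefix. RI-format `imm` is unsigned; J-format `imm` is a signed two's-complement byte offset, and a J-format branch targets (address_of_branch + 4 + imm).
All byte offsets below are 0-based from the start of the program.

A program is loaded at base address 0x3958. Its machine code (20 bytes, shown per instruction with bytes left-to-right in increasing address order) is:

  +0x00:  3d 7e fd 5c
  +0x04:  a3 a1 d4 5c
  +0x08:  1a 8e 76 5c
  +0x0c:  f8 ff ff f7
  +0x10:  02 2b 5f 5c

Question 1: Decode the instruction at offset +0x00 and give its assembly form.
off 0x00: read 3d 7e fd 5c as little → 0x5cfd7e3d
  op=0x5cfd7e3d>>24=0x5c ⇒ lsli (RI)
  [23:22] rd=3 = %r3
  [21:0] imm=4030013 = 4030013

lsli %r3, 4030013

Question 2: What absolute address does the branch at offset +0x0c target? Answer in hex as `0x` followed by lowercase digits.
0x3960

[0c] f8 ff ff f7 → 0xf7fffff8
  opcode bits[31:24]=0xf7: bz/J
  imm: (w>>0)&0xffffff=0xfffff8 (s24→-8) → -8
  target = base 0x3958 + off 0x0c + 4 + imm -8 = 0x3960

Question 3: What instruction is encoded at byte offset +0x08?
lsli %r1, 3575322

[08] 1a 8e 76 5c → 0x5c768e1a
  opcode bits[31:24]=0x5c: lsli/RI
  [23:22] rd=1 = %r1
  [21:0] imm=3575322 = 3575322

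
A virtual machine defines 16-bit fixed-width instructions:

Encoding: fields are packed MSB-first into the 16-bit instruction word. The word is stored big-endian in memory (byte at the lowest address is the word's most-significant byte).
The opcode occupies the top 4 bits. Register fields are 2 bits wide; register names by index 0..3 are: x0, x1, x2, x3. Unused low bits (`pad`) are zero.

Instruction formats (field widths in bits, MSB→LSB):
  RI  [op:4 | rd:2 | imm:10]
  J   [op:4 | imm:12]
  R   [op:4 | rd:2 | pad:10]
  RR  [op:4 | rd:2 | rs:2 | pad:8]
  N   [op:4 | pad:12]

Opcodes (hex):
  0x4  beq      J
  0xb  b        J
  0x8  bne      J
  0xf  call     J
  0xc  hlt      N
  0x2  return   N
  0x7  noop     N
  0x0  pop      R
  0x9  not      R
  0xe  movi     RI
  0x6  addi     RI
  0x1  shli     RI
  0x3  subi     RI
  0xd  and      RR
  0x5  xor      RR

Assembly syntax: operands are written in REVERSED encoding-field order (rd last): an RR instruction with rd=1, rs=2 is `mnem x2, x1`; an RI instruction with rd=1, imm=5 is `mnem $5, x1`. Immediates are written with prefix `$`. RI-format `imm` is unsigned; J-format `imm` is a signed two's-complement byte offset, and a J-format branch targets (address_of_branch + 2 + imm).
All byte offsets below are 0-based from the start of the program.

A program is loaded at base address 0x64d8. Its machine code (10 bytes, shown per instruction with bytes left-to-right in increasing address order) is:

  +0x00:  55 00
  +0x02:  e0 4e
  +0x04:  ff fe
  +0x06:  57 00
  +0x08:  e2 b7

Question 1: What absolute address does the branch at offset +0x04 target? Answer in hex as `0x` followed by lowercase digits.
+0x04: ff fe ⇒ word 0xfffe (big)
  op=0xfffe>>12=0xf ⇒ call (J)
  imm: (w>>0)&0xfff=0xffe (s12→-2) → $-2
  target = base 0x64d8 + off 0x04 + 2 + imm -2 = 0x64dc

0x64dc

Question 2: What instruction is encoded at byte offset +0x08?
movi $695, x0

[08] e2 b7 → 0xe2b7
  top 4b → 0xe → movi [RI]
  [11:10] rd=0 = x0
  [9:0] imm=695 = $695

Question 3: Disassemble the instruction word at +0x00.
[00] 55 00 → 0x5500
  top 4b → 0x5 → xor [RR]
  rd: (w>>10)&0x3=0x1 → x1
  rs: (w>>8)&0x3=0x1 → x1

xor x1, x1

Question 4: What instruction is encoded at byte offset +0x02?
[02] e0 4e → 0xe04e
  opcode bits[15:12]=0xe: movi/RI
  [11:10] rd=0 = x0
  [9:0] imm=78 = $78

movi $78, x0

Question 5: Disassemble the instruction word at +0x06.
xor x3, x1

off 0x06: read 57 00 as big → 0x5700
  op=0x5700>>12=0x5 ⇒ xor (RR)
  [11:10] rd=1 = x1
  [9:8] rs=3 = x3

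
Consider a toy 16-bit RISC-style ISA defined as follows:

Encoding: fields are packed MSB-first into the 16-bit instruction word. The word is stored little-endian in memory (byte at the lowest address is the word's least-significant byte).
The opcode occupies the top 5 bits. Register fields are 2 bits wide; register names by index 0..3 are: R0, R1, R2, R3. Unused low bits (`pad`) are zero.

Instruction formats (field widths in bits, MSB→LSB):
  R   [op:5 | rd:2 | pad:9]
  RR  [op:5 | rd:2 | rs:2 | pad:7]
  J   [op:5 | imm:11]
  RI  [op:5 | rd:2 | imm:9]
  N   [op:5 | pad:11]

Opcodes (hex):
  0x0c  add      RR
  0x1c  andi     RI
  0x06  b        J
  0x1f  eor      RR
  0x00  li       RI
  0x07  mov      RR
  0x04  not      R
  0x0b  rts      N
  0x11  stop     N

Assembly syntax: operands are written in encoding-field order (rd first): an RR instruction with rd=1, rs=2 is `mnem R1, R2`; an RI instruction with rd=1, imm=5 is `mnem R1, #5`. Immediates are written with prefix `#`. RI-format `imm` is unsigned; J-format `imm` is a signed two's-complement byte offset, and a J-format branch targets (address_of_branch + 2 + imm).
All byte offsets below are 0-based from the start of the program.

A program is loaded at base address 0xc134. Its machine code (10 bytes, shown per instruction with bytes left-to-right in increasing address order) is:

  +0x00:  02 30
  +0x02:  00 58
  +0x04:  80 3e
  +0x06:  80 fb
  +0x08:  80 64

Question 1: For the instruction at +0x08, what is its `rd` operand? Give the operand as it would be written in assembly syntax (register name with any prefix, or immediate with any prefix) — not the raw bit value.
off 0x08: read 80 64 as little → 0x6480
  opcode bits[15:11]=0xc: add/RR
  rd: (w>>9)&0x3=0x2 → R2
  rs: (w>>7)&0x3=0x1 → R1

R2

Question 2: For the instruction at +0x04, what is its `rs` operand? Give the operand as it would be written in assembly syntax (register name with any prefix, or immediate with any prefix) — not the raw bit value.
R1

@+04  little-endian(80 3e) = 0x3e80
  op=0x3e80>>11=0x7 ⇒ mov (RR)
  [10:9] rd=3 = R3
  [8:7] rs=1 = R1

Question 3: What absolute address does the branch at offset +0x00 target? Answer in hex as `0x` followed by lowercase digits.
off 0x00: read 02 30 as little → 0x3002
  opcode bits[15:11]=0x6: b/J
  [10:0] imm=2 = #2
  target = base 0xc134 + off 0x00 + 2 + imm 2 = 0xc138

0xc138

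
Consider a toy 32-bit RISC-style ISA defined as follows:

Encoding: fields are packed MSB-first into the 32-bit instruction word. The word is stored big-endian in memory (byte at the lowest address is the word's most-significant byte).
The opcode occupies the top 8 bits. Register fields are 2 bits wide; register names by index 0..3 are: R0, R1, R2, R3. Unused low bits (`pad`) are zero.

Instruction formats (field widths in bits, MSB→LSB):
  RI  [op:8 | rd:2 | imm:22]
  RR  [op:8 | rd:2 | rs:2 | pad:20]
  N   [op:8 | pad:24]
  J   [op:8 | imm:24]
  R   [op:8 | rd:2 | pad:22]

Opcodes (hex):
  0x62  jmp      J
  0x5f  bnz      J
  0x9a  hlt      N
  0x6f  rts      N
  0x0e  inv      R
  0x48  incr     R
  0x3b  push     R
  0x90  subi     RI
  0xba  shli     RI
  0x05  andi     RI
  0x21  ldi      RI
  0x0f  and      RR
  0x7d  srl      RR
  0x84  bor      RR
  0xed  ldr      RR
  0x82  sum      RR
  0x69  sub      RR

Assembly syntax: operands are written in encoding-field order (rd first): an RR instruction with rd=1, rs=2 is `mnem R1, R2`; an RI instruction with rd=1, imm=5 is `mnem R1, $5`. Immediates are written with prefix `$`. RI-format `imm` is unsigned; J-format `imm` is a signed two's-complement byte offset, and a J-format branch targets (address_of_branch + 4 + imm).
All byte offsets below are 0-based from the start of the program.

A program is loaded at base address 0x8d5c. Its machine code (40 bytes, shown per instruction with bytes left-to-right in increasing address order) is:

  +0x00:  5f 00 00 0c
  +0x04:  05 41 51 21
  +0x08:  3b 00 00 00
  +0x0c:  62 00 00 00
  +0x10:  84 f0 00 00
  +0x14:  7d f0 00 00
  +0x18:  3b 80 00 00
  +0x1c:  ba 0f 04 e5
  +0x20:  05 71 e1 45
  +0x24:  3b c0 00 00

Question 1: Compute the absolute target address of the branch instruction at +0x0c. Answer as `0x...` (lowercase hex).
0x8d6c

@+0c  big-endian(62 00 00 00) = 0x62000000
  op=0x62000000>>24=0x62 ⇒ jmp (J)
  [23:0] imm=0 = $0
  target = base 0x8d5c + off 0x0c + 4 + imm 0 = 0x8d6c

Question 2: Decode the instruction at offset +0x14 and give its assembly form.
srl R3, R3

[14] 7d f0 00 00 → 0x7df00000
  op=0x7df00000>>24=0x7d ⇒ srl (RR)
  rd@[23:22]=0x3 ⇒ R3
  rs@[21:20]=0x3 ⇒ R3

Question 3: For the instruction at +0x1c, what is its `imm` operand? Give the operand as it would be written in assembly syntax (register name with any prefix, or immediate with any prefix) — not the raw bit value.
+0x1c: ba 0f 04 e5 ⇒ word 0xba0f04e5 (big)
  op=0xba0f04e5>>24=0xba ⇒ shli (RI)
  rd@[23:22]=0x0 ⇒ R0
  imm@[21:0]=0xf04e5 ⇒ $984293

$984293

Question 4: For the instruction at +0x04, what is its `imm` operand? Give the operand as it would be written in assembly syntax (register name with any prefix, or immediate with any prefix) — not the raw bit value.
$86305

off 0x04: read 05 41 51 21 as big → 0x05415121
  opcode bits[31:24]=0x5: andi/RI
  [23:22] rd=1 = R1
  [21:0] imm=86305 = $86305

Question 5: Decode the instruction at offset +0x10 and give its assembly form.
@+10  big-endian(84 f0 00 00) = 0x84f00000
  top 8b → 0x84 → bor [RR]
  rd@[23:22]=0x3 ⇒ R3
  rs@[21:20]=0x3 ⇒ R3

bor R3, R3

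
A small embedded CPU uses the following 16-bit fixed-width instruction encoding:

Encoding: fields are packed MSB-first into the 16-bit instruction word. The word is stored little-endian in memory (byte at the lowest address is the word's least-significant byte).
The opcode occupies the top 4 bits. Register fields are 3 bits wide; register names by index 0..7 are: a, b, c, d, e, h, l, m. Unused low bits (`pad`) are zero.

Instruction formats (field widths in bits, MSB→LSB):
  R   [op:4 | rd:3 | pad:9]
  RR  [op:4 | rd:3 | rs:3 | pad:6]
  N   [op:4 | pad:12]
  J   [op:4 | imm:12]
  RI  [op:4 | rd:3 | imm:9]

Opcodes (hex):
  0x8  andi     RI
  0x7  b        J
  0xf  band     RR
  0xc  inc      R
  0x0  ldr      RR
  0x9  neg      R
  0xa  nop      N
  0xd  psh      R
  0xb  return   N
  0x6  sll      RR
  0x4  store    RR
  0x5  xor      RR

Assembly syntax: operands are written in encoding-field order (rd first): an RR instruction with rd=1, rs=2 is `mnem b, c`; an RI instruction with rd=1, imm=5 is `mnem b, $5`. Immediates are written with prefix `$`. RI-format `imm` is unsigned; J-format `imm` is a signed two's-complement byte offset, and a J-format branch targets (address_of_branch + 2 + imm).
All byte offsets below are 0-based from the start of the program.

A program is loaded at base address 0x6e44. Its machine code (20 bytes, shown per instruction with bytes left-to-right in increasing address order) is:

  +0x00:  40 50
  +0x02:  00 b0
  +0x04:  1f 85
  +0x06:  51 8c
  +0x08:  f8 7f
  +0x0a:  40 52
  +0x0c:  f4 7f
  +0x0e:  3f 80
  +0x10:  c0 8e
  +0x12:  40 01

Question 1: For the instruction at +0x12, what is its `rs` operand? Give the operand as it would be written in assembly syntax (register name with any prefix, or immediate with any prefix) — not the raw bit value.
h

off 0x12: read 40 01 as little → 0x0140
  opcode bits[15:12]=0x0: ldr/RR
  [11:9] rd=0 = a
  [8:6] rs=5 = h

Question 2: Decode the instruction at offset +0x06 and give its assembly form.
andi l, $81

[06] 51 8c → 0x8c51
  op=0x8c51>>12=0x8 ⇒ andi (RI)
  rd: (w>>9)&0x7=0x6 → l
  imm: (w>>0)&0x1ff=0x51 → $81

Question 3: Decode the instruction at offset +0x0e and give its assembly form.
[0e] 3f 80 → 0x803f
  op=0x803f>>12=0x8 ⇒ andi (RI)
  rd@[11:9]=0x0 ⇒ a
  imm@[8:0]=0x3f ⇒ $63

andi a, $63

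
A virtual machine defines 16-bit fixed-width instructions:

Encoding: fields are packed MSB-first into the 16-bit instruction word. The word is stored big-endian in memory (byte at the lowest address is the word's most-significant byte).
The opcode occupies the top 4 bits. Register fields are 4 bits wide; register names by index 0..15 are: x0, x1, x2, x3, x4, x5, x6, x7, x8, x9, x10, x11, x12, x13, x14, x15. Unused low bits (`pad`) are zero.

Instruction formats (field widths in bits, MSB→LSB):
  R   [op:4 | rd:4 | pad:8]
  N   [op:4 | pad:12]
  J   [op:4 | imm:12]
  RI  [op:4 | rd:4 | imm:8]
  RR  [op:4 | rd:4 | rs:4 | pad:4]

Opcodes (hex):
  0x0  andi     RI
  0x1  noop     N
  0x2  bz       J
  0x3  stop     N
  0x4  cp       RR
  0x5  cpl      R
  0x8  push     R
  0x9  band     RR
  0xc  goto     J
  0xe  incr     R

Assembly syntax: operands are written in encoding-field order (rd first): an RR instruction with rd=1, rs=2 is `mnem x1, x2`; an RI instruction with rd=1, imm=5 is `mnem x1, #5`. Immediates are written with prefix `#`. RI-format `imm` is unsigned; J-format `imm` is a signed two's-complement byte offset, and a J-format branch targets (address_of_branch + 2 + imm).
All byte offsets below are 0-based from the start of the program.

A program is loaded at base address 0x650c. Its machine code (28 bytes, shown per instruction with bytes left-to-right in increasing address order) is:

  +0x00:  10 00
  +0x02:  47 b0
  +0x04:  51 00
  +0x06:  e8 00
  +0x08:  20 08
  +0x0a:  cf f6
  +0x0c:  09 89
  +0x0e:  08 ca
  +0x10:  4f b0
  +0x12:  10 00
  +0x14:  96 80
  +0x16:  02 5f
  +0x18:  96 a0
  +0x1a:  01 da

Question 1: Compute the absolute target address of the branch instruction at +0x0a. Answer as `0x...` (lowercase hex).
0x650e

@+0a  big-endian(cf f6) = 0xcff6
  opcode bits[15:12]=0xc: goto/J
  imm: (w>>0)&0xfff=0xff6 (s12→-10) → #-10
  target = base 0x650c + off 0x0a + 2 + imm -10 = 0x650e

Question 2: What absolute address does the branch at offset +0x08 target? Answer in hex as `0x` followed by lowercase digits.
0x651e

+0x08: 20 08 ⇒ word 0x2008 (big)
  opcode bits[15:12]=0x2: bz/J
  [11:0] imm=8 = #8
  target = base 0x650c + off 0x08 + 2 + imm 8 = 0x651e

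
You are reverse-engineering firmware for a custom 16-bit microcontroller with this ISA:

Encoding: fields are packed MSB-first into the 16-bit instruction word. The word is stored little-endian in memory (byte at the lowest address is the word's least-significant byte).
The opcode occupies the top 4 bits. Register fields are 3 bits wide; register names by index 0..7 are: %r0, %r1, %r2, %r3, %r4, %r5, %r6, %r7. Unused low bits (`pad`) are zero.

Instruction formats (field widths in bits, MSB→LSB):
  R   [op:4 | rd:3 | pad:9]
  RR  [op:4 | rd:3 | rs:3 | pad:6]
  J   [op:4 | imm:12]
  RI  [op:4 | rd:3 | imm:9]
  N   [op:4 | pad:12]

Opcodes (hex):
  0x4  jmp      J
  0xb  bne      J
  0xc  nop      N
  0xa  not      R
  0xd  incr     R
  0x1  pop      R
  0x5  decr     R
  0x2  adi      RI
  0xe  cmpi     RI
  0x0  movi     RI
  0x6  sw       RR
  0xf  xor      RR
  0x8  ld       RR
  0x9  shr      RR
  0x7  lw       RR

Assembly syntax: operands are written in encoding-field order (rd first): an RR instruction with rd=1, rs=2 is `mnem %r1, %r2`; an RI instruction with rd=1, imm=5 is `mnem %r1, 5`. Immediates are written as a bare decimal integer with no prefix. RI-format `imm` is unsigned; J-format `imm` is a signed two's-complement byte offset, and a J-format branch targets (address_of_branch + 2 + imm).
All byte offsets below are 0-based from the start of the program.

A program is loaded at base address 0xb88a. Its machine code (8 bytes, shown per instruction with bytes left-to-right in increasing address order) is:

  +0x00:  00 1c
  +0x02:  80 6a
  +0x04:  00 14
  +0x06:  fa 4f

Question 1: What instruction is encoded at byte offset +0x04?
[04] 00 14 → 0x1400
  opcode bits[15:12]=0x1: pop/R
  rd: (w>>9)&0x7=0x2 → %r2

pop %r2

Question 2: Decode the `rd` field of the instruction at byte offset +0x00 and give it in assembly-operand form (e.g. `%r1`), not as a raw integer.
+0x00: 00 1c ⇒ word 0x1c00 (little)
  top 4b → 0x1 → pop [R]
  rd: (w>>9)&0x7=0x6 → %r6

%r6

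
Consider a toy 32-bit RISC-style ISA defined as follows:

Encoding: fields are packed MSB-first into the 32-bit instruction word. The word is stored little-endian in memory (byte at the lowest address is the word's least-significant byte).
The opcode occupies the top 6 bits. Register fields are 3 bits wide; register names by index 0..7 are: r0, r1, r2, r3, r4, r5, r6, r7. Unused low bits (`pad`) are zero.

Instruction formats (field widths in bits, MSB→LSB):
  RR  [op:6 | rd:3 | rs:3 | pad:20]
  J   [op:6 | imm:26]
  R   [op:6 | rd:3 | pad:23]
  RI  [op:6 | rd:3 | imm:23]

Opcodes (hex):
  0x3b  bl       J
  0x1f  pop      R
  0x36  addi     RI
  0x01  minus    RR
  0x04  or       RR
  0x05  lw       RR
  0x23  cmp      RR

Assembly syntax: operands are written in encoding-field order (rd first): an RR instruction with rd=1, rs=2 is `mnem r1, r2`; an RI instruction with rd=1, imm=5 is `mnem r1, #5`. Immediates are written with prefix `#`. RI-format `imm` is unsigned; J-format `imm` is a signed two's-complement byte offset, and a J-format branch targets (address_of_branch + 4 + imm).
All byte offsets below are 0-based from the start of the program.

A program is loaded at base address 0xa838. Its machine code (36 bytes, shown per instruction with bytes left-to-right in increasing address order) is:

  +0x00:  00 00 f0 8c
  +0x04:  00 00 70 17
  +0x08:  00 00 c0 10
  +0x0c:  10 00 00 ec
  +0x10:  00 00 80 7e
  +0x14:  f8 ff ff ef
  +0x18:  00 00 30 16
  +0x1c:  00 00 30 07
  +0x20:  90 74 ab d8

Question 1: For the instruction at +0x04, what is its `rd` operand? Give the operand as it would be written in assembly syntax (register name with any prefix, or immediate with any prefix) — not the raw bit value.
r6

off 0x04: read 00 00 70 17 as little → 0x17700000
  op=0x17700000>>26=0x5 ⇒ lw (RR)
  rd@[25:23]=0x6 ⇒ r6
  rs@[22:20]=0x7 ⇒ r7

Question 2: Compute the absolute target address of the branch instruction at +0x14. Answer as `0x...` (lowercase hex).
0xa848

@+14  little-endian(f8 ff ff ef) = 0xeffffff8
  op=0xeffffff8>>26=0x3b ⇒ bl (J)
  imm: (w>>0)&0x3ffffff=0x3fffff8 (s26→-8) → #-8
  target = base 0xa838 + off 0x14 + 4 + imm -8 = 0xa848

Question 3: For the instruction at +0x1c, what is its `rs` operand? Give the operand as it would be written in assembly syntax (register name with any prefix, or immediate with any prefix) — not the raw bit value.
r3

[1c] 00 00 30 07 → 0x07300000
  op=0x07300000>>26=0x1 ⇒ minus (RR)
  rd: (w>>23)&0x7=0x6 → r6
  rs: (w>>20)&0x7=0x3 → r3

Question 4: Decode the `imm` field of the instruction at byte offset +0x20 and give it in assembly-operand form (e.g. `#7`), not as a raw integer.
#2847888

off 0x20: read 90 74 ab d8 as little → 0xd8ab7490
  op=0xd8ab7490>>26=0x36 ⇒ addi (RI)
  [25:23] rd=1 = r1
  [22:0] imm=2847888 = #2847888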